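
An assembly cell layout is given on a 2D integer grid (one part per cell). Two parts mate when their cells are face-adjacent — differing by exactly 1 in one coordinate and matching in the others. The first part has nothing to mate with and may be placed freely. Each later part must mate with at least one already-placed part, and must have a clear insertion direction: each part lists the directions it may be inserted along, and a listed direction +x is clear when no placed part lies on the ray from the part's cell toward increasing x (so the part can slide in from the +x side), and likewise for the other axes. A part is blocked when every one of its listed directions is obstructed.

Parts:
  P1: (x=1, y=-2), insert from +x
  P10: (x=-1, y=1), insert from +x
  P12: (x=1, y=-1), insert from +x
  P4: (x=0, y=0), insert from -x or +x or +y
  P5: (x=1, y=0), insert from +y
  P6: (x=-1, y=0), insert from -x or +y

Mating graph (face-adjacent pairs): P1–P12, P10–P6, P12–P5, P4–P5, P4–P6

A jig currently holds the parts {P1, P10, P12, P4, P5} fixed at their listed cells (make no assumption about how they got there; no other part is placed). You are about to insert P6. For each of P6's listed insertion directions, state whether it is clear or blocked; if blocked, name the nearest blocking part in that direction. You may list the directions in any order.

-x: ray from P6(-1, 0) has no placed part ⇒ clear
+y: nearest on ray is P10@(-1, 1) ⇒ blocked

+y: blocked by P10; -x: clear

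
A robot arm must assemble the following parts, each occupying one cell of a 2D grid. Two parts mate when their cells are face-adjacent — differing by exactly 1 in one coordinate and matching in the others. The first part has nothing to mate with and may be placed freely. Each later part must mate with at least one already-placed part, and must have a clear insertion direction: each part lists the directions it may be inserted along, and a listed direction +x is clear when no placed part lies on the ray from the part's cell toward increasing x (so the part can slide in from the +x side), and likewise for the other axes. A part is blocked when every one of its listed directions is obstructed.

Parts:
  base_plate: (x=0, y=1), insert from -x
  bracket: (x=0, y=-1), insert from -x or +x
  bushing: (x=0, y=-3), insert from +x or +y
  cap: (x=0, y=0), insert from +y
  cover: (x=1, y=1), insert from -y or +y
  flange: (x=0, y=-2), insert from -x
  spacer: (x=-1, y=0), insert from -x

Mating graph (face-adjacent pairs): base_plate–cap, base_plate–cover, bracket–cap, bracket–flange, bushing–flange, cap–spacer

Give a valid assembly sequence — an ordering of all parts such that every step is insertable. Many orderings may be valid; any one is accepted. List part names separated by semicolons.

1. cap@(0, 0) [+y clear] — {cap}
2. spacer@(-1, 0) [-x clear] — {cap, spacer}
3. bracket@(0, -1) [-x clear] — {bracket, cap, spacer}
4. flange@(0, -2) [-x clear] — {bracket, cap, flange, spacer}
5. bushing@(0, -3) [+x clear] — {bracket, bushing, cap, flange, spacer}
6. base_plate@(0, 1) [-x clear] — {base_plate, bracket, bushing, cap, flange, spacer}
7. cover@(1, 1) [-y clear] — {base_plate, bracket, bushing, cap, cover, flange, spacer}

cap; spacer; bracket; flange; bushing; base_plate; cover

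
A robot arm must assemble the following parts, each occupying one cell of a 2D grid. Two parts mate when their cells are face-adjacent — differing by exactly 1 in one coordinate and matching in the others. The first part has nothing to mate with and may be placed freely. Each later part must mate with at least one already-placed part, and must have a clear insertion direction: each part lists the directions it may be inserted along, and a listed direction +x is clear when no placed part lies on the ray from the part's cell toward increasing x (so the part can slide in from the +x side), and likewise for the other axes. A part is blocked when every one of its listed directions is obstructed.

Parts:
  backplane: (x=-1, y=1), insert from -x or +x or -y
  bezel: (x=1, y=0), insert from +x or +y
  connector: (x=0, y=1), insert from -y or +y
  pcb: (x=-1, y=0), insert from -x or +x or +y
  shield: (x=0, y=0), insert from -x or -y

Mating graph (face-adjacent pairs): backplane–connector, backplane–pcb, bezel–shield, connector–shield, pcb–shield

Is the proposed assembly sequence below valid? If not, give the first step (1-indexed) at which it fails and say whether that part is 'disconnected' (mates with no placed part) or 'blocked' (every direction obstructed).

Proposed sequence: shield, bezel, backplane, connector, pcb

Invalid at step 3 (disconnected)

1. shield@(0, 0) [-x clear] — {shield}
2. bezel@(1, 0) [+x clear] — {bezel, shield}
3. backplane@(-1, 1) — no placed neighbour ⇒ disconnected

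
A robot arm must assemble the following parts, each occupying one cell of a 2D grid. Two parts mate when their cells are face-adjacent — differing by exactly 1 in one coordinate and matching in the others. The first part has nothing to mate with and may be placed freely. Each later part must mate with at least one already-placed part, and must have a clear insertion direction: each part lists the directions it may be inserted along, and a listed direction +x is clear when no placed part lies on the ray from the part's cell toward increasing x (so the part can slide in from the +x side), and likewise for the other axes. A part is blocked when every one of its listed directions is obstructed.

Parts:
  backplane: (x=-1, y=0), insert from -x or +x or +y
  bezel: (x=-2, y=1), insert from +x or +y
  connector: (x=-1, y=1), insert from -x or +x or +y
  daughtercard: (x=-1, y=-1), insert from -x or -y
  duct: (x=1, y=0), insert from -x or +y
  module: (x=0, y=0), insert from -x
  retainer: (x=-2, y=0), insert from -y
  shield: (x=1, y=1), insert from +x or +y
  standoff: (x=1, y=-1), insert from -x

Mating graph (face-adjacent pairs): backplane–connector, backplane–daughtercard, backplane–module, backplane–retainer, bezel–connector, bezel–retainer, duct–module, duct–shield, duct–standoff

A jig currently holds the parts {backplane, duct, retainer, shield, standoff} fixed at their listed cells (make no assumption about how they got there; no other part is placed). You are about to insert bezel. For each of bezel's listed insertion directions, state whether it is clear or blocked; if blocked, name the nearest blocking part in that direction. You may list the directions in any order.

+x: nearest on ray is shield@(1, 1) ⇒ blocked
+y: ray from bezel(-2, 1) has no placed part ⇒ clear

+x: blocked by shield; +y: clear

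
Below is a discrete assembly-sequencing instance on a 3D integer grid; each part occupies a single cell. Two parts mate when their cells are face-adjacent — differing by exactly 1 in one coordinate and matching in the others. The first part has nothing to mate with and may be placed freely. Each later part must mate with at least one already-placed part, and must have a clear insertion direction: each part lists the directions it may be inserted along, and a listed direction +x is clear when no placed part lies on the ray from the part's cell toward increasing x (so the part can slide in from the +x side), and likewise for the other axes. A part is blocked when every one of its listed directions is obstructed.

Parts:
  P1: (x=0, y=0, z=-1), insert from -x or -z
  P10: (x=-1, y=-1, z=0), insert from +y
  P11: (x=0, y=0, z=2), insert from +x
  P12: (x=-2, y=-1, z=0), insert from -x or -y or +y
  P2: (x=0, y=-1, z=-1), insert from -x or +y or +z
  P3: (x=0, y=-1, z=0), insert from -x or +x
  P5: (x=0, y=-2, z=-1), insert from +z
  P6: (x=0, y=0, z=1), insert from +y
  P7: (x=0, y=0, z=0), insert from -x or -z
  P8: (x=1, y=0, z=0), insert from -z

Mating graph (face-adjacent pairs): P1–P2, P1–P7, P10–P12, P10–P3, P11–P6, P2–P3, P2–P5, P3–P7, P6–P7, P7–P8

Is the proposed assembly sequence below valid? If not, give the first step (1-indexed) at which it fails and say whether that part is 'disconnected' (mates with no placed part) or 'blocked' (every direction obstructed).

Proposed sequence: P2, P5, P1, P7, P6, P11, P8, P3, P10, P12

1. P2@(0, -1, -1) [-x clear] — {P2}
2. P5@(0, -2, -1) [+z clear] — {P2, P5}
3. P1@(0, 0, -1) [-x clear] — {P1, P2, P5}
4. P7@(0, 0, 0) [-x clear] — {P1, P2, P5, P7}
5. P6@(0, 0, 1) [+y clear] — {P1, P2, P5, P6, P7}
6. P11@(0, 0, 2) [+x clear] — {P1, P11, P2, P5, P6, P7}
7. P8@(1, 0, 0) [-z clear] — {P1, P11, P2, P5, P6, P7, P8}
8. P3@(0, -1, 0) [-x clear] — {P1, P11, P2, P3, P5, P6, P7, P8}
9. P10@(-1, -1, 0) [+y clear] — {P1, P10, P11, P2, P3, P5, P6, P7, P8}
10. P12@(-2, -1, 0) [-x clear] — {P1, P10, P11, P12, P2, P3, P5, P6, P7, P8}

Valid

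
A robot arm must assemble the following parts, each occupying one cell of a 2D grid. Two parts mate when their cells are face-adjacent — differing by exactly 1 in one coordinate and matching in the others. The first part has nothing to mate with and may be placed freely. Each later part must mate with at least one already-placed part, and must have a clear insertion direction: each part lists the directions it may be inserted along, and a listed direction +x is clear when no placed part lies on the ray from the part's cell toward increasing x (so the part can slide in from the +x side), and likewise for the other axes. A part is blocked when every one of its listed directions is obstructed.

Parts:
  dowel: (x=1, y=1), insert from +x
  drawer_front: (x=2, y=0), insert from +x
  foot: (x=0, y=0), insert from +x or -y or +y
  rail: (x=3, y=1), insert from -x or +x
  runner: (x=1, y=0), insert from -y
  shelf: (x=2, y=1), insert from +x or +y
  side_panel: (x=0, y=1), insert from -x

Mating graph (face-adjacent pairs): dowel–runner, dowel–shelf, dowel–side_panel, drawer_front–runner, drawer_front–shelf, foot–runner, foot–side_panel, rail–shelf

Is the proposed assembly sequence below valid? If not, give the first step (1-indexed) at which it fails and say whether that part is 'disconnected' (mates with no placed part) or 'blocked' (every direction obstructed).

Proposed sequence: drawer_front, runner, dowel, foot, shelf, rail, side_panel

1. drawer_front@(2, 0) [+x clear] — {drawer_front}
2. runner@(1, 0) [-y clear] — {drawer_front, runner}
3. dowel@(1, 1) [+x clear] — {dowel, drawer_front, runner}
4. foot@(0, 0) [-y clear] — {dowel, drawer_front, foot, runner}
5. shelf@(2, 1) [+x clear] — {dowel, drawer_front, foot, runner, shelf}
6. rail@(3, 1) [+x clear] — {dowel, drawer_front, foot, rail, runner, shelf}
7. side_panel@(0, 1) [-x clear] — {dowel, drawer_front, foot, rail, runner, shelf, side_panel}

Valid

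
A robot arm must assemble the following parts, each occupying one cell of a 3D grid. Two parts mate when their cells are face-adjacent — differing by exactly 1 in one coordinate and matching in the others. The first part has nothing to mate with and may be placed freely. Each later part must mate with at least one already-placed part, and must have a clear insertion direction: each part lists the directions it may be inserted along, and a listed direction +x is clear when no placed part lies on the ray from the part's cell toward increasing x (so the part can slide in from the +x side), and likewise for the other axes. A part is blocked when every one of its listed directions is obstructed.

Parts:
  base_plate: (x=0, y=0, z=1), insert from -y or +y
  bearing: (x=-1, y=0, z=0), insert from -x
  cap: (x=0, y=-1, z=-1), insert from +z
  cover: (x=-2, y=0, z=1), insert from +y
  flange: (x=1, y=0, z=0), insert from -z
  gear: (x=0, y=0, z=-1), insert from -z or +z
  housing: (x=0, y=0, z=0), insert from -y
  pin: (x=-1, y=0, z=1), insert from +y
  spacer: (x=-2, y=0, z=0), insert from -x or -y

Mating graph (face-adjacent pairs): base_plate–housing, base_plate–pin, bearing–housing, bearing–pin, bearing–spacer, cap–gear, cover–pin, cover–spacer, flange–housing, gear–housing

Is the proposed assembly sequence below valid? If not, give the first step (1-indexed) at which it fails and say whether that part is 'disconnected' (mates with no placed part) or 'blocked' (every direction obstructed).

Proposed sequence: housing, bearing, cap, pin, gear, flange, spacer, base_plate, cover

Invalid at step 3 (disconnected)

1. housing@(0, 0, 0) [-y clear] — {housing}
2. bearing@(-1, 0, 0) [-x clear] — {bearing, housing}
3. cap@(0, -1, -1) — no placed neighbour ⇒ disconnected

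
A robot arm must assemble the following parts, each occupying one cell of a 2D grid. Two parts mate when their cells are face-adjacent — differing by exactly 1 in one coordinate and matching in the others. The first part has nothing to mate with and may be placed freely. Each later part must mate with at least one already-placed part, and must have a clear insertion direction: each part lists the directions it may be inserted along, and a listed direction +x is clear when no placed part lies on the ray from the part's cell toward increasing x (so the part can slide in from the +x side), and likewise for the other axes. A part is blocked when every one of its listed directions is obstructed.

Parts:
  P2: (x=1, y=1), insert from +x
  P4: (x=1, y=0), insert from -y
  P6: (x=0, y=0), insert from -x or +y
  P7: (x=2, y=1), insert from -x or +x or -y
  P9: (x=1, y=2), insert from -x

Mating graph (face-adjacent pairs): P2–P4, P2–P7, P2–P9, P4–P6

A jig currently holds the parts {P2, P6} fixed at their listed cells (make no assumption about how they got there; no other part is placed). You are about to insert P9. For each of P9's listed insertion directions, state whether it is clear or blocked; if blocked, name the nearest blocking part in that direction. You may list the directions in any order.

-x: ray from P9(1, 2) has no placed part ⇒ clear

-x: clear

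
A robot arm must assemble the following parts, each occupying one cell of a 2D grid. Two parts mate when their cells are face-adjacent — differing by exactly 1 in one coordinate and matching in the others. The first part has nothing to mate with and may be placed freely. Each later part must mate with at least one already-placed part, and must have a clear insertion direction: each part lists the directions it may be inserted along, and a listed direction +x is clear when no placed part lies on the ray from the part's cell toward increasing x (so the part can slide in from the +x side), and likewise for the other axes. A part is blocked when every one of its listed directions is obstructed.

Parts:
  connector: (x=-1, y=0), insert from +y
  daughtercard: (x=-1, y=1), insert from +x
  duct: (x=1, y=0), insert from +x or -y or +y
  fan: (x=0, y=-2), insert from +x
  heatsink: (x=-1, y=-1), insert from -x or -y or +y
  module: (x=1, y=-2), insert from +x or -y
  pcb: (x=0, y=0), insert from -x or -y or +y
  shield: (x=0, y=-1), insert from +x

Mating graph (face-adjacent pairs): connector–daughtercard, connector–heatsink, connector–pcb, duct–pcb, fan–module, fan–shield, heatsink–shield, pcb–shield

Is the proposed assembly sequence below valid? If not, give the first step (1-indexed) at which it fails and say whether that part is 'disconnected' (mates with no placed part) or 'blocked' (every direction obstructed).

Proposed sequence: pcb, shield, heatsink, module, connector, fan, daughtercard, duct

Invalid at step 4 (disconnected)

1. pcb@(0, 0) [-x clear] — {pcb}
2. shield@(0, -1) [+x clear] — {pcb, shield}
3. heatsink@(-1, -1) [-x clear] — {heatsink, pcb, shield}
4. module@(1, -2) — no placed neighbour ⇒ disconnected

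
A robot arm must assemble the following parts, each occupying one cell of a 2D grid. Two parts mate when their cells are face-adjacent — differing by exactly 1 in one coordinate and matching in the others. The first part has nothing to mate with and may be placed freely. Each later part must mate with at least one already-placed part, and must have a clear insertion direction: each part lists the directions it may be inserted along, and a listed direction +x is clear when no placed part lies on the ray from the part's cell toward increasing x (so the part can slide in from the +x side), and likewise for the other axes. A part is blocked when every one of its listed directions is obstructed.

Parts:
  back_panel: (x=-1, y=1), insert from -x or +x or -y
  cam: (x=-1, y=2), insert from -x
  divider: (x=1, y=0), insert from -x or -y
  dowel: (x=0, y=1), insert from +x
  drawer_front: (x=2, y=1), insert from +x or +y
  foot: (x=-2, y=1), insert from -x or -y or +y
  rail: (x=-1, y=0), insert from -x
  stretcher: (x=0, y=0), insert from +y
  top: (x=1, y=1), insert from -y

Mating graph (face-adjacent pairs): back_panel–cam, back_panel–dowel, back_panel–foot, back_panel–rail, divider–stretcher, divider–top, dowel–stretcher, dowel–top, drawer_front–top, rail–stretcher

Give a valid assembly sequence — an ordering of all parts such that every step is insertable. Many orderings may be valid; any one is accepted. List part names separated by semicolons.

stretcher; dowel; top; divider; drawer_front; rail; back_panel; foot; cam

1. stretcher@(0, 0) [+y clear] — {stretcher}
2. dowel@(0, 1) [+x clear] — {dowel, stretcher}
3. top@(1, 1) [-y clear] — {dowel, stretcher, top}
4. divider@(1, 0) [-y clear] — {divider, dowel, stretcher, top}
5. drawer_front@(2, 1) [+x clear] — {divider, dowel, drawer_front, stretcher, top}
6. rail@(-1, 0) [-x clear] — {divider, dowel, drawer_front, rail, stretcher, top}
7. back_panel@(-1, 1) [-x clear] — {back_panel, divider, dowel, drawer_front, rail, stretcher, top}
8. foot@(-2, 1) [-x clear] — {back_panel, divider, dowel, drawer_front, foot, rail, stretcher, top}
9. cam@(-1, 2) [-x clear] — {back_panel, cam, divider, dowel, drawer_front, foot, rail, stretcher, top}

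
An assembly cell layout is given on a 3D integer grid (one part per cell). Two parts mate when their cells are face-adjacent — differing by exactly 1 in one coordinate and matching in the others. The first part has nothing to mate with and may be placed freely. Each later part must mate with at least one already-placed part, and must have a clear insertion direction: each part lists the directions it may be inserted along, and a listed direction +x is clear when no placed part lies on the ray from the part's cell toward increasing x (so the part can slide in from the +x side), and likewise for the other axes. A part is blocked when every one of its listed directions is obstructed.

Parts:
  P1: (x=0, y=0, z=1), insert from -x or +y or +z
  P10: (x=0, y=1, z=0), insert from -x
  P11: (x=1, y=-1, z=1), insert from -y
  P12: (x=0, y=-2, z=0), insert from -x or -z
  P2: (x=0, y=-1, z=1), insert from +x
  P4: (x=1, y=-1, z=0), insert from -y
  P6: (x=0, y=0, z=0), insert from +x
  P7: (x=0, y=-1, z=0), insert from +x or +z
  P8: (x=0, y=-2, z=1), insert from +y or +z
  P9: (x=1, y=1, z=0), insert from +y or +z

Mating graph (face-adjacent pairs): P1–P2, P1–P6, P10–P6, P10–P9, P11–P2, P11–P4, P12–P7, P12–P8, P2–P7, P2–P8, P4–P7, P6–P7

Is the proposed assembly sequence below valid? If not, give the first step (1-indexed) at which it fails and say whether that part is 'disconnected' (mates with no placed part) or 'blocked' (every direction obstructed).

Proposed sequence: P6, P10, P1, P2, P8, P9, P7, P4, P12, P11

1. P6@(0, 0, 0) [+x clear] — {P6}
2. P10@(0, 1, 0) [-x clear] — {P10, P6}
3. P1@(0, 0, 1) [-x clear] — {P1, P10, P6}
4. P2@(0, -1, 1) [+x clear] — {P1, P10, P2, P6}
5. P8@(0, -2, 1) [+z clear] — {P1, P10, P2, P6, P8}
6. P9@(1, 1, 0) [+y clear] — {P1, P10, P2, P6, P8, P9}
7. P7@(0, -1, 0) [+x clear] — {P1, P10, P2, P6, P7, P8, P9}
8. P4@(1, -1, 0) [-y clear] — {P1, P10, P2, P4, P6, P7, P8, P9}
9. P12@(0, -2, 0) [-x clear] — {P1, P10, P12, P2, P4, P6, P7, P8, P9}
10. P11@(1, -1, 1) [-y clear] — {P1, P10, P11, P12, P2, P4, P6, P7, P8, P9}

Valid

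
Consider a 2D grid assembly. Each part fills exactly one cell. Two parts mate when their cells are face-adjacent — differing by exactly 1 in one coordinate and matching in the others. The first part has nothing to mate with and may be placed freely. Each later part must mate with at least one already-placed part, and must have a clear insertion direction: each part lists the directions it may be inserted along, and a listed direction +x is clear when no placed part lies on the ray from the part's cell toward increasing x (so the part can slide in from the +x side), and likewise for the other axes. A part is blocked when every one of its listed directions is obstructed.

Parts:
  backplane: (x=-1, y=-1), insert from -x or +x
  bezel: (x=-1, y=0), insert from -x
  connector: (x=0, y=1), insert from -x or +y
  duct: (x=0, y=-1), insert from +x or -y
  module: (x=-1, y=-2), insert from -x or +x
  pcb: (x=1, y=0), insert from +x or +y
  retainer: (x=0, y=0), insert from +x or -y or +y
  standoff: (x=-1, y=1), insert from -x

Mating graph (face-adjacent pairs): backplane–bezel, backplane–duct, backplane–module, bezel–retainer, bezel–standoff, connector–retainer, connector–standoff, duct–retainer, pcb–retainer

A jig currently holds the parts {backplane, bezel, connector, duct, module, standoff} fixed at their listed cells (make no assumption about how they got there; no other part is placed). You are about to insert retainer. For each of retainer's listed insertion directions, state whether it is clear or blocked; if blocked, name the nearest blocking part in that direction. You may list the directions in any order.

+x: clear; +y: blocked by connector; -y: blocked by duct

+x: ray from retainer(0, 0) has no placed part ⇒ clear
-y: nearest on ray is duct@(0, -1) ⇒ blocked
+y: nearest on ray is connector@(0, 1) ⇒ blocked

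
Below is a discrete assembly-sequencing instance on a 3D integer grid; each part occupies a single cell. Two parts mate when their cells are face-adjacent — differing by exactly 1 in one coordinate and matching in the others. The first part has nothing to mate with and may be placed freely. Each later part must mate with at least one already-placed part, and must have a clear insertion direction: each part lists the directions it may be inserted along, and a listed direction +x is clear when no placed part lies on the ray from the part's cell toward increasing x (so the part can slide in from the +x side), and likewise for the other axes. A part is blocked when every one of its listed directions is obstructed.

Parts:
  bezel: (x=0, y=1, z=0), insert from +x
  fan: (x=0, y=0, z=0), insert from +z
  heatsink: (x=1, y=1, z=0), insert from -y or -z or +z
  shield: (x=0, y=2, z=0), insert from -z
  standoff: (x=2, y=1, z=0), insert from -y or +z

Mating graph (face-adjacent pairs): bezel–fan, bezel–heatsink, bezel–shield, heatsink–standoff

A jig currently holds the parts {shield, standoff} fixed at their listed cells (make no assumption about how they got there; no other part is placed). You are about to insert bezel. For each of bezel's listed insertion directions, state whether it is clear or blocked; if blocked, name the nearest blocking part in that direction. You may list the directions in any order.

+x: blocked by standoff

+x: nearest on ray is standoff@(2, 1, 0) ⇒ blocked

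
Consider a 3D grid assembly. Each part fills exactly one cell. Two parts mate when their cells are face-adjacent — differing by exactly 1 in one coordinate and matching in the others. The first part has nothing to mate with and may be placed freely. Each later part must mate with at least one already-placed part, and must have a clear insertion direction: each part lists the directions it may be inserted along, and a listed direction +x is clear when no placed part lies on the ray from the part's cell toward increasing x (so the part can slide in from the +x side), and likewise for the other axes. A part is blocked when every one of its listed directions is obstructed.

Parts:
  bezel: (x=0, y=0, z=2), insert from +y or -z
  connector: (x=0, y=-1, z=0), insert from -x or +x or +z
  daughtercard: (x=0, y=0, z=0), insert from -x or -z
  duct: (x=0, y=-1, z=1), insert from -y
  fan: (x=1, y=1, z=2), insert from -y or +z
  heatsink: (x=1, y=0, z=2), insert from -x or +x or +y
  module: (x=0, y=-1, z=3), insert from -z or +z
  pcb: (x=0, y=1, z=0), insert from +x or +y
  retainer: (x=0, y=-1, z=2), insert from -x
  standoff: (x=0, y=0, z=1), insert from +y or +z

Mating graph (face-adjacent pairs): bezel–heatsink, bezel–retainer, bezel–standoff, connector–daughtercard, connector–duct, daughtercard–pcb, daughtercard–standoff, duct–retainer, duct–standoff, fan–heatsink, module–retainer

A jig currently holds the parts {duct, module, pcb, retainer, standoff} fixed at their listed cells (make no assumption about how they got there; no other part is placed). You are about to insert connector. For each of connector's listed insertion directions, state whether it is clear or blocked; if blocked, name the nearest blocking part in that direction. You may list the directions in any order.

+x: clear; +z: blocked by duct; -x: clear

-x: ray from connector(0, -1, 0) has no placed part ⇒ clear
+x: ray from connector(0, -1, 0) has no placed part ⇒ clear
+z: nearest on ray is duct@(0, -1, 1) ⇒ blocked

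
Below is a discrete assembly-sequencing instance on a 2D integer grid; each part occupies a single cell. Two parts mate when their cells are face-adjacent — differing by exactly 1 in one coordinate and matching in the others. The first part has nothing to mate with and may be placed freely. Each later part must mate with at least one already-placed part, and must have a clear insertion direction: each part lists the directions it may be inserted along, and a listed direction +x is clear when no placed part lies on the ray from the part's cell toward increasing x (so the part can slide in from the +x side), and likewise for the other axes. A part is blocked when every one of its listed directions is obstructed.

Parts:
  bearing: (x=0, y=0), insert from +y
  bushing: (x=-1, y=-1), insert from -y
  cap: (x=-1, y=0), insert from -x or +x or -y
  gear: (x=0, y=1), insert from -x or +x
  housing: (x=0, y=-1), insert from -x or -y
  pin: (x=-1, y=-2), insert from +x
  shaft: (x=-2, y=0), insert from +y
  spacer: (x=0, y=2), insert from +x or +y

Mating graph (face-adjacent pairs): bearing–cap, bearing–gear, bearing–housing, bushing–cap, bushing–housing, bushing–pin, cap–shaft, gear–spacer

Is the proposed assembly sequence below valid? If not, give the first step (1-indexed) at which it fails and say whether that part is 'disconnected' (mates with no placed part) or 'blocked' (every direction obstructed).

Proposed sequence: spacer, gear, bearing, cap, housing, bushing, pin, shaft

1. spacer@(0, 2) [+x clear] — {spacer}
2. gear@(0, 1) [-x clear] — {gear, spacer}
3. bearing@(0, 0) — +y all obstructed ⇒ blocked

Invalid at step 3 (blocked)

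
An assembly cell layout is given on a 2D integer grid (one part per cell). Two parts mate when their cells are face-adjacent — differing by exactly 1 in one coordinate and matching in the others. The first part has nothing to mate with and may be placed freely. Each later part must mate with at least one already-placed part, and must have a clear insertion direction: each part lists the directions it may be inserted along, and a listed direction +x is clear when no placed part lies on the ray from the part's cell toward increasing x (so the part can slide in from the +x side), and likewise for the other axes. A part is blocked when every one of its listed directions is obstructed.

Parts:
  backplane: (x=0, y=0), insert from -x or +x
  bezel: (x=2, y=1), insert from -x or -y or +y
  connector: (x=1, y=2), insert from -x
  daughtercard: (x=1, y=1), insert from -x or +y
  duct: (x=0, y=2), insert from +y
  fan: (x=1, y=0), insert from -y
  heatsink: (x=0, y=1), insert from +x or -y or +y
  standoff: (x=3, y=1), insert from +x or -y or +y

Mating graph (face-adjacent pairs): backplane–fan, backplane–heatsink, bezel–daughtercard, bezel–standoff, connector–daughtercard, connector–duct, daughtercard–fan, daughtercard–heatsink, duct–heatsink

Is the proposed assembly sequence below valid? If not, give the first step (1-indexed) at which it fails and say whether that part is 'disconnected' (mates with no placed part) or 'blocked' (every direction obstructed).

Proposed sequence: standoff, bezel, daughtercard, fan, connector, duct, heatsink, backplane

1. standoff@(3, 1) [+x clear] — {standoff}
2. bezel@(2, 1) [-x clear] — {bezel, standoff}
3. daughtercard@(1, 1) [-x clear] — {bezel, daughtercard, standoff}
4. fan@(1, 0) [-y clear] — {bezel, daughtercard, fan, standoff}
5. connector@(1, 2) [-x clear] — {bezel, connector, daughtercard, fan, standoff}
6. duct@(0, 2) [+y clear] — {bezel, connector, daughtercard, duct, fan, standoff}
7. heatsink@(0, 1) [-y clear] — {bezel, connector, daughtercard, duct, fan, heatsink, standoff}
8. backplane@(0, 0) [-x clear] — {backplane, bezel, connector, daughtercard, duct, fan, heatsink, standoff}

Valid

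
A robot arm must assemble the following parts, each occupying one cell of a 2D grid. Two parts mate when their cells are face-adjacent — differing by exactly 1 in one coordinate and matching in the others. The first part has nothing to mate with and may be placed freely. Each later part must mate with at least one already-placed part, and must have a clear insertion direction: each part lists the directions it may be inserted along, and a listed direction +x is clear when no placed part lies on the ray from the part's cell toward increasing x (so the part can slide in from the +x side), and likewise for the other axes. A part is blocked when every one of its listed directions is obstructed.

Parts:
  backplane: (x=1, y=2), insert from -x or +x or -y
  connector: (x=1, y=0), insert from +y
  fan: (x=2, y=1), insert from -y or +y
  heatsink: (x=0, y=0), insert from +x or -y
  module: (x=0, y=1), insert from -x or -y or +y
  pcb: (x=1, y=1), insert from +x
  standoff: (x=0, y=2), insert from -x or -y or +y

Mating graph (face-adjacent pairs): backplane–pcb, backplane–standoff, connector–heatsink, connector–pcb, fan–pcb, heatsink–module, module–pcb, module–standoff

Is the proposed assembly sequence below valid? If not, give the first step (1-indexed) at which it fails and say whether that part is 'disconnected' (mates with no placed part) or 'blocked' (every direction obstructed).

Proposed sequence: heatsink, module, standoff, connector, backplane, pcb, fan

Valid

1. heatsink@(0, 0) [+x clear] — {heatsink}
2. module@(0, 1) [-x clear] — {heatsink, module}
3. standoff@(0, 2) [-x clear] — {heatsink, module, standoff}
4. connector@(1, 0) [+y clear] — {connector, heatsink, module, standoff}
5. backplane@(1, 2) [+x clear] — {backplane, connector, heatsink, module, standoff}
6. pcb@(1, 1) [+x clear] — {backplane, connector, heatsink, module, pcb, standoff}
7. fan@(2, 1) [-y clear] — {backplane, connector, fan, heatsink, module, pcb, standoff}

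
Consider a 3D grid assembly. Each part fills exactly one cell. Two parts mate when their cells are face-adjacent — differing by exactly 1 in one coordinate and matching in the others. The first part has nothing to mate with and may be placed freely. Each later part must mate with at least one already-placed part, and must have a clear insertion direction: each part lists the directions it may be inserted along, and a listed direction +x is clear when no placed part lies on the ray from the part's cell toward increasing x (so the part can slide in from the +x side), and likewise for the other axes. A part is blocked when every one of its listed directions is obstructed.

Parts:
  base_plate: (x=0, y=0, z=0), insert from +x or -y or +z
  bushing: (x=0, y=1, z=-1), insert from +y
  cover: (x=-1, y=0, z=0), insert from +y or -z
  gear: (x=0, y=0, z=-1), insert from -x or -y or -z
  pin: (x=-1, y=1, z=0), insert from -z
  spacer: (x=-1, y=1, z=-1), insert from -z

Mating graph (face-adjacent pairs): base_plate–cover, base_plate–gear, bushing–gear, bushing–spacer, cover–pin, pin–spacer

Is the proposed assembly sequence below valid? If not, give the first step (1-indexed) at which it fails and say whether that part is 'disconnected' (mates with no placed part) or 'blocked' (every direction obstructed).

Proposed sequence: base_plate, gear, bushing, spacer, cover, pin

Invalid at step 6 (blocked)

1. base_plate@(0, 0, 0) [+x clear] — {base_plate}
2. gear@(0, 0, -1) [-x clear] — {base_plate, gear}
3. bushing@(0, 1, -1) [+y clear] — {base_plate, bushing, gear}
4. spacer@(-1, 1, -1) [-z clear] — {base_plate, bushing, gear, spacer}
5. cover@(-1, 0, 0) [+y clear] — {base_plate, bushing, cover, gear, spacer}
6. pin@(-1, 1, 0) — -z all obstructed ⇒ blocked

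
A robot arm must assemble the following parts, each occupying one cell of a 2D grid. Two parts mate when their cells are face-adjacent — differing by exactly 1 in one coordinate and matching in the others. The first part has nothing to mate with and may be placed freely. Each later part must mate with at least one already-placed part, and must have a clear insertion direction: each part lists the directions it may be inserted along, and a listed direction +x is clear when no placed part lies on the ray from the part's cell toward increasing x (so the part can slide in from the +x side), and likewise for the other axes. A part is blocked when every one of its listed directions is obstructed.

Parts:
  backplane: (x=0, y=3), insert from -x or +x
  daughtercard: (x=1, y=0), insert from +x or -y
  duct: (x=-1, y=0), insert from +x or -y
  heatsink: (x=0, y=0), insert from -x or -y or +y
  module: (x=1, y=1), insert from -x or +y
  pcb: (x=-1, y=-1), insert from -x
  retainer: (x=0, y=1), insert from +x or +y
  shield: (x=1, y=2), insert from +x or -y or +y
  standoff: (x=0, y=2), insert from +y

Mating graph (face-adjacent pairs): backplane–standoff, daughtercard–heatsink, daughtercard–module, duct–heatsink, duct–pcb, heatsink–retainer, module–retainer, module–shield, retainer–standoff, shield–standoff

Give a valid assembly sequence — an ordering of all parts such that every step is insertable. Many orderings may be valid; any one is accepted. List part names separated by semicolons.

1. module@(1, 1) [-x clear] — {module}
2. retainer@(0, 1) [+y clear] — {module, retainer}
3. heatsink@(0, 0) [-x clear] — {heatsink, module, retainer}
4. duct@(-1, 0) [-y clear] — {duct, heatsink, module, retainer}
5. pcb@(-1, -1) [-x clear] — {duct, heatsink, module, pcb, retainer}
6. shield@(1, 2) [+x clear] — {duct, heatsink, module, pcb, retainer, shield}
7. daughtercard@(1, 0) [+x clear] — {daughtercard, duct, heatsink, module, pcb, retainer, shield}
8. standoff@(0, 2) [+y clear] — {daughtercard, duct, heatsink, module, pcb, retainer, shield, standoff}
9. backplane@(0, 3) [-x clear] — {backplane, daughtercard, duct, heatsink, module, pcb, retainer, shield, standoff}

module; retainer; heatsink; duct; pcb; shield; daughtercard; standoff; backplane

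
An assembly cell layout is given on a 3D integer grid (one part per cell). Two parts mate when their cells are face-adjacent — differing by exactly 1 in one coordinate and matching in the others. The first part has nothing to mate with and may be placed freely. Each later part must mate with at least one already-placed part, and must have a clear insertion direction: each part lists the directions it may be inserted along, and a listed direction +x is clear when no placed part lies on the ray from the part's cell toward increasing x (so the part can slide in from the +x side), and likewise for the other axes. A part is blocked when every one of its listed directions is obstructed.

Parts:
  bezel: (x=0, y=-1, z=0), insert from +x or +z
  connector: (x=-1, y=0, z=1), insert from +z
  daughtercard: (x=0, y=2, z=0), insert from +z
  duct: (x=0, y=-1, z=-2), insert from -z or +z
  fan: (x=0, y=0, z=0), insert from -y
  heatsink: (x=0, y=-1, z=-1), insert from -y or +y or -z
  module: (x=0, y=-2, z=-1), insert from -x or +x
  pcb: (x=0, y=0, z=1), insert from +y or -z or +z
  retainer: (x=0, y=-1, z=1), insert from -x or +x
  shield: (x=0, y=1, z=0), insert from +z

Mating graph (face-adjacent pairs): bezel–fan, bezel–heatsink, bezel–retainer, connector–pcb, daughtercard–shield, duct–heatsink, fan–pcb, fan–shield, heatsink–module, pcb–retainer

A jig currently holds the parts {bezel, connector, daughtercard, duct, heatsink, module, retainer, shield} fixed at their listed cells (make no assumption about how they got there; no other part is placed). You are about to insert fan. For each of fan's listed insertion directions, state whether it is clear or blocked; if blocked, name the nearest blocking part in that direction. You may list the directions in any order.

-y: blocked by bezel

-y: nearest on ray is bezel@(0, -1, 0) ⇒ blocked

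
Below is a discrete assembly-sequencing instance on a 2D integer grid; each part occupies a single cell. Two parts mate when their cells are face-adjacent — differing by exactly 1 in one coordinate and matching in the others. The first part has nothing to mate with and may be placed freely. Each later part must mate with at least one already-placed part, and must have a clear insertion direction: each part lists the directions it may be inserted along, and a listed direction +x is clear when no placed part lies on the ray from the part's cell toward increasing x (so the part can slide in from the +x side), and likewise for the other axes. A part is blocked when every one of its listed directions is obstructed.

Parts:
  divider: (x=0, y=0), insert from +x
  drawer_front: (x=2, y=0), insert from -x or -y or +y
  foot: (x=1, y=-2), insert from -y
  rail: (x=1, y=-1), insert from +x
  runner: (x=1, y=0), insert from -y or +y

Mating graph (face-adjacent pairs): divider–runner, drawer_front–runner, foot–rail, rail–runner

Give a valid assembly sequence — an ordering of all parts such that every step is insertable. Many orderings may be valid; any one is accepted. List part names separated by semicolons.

divider; runner; drawer_front; rail; foot

1. divider@(0, 0) [+x clear] — {divider}
2. runner@(1, 0) [-y clear] — {divider, runner}
3. drawer_front@(2, 0) [-y clear] — {divider, drawer_front, runner}
4. rail@(1, -1) [+x clear] — {divider, drawer_front, rail, runner}
5. foot@(1, -2) [-y clear] — {divider, drawer_front, foot, rail, runner}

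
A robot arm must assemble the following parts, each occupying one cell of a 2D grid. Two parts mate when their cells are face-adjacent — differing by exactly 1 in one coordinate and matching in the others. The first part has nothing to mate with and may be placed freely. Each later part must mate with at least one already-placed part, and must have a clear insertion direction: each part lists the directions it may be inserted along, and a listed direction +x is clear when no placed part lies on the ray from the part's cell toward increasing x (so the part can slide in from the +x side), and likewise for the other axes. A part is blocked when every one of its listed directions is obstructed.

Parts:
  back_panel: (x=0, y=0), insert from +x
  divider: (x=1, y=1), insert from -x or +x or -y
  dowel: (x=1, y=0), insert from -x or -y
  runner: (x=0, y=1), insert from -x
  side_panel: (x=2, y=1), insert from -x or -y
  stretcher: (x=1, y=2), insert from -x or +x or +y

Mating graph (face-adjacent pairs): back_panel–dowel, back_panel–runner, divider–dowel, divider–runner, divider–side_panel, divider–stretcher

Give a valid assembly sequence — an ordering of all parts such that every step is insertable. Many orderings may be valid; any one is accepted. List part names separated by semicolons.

1. back_panel@(0, 0) [+x clear] — {back_panel}
2. runner@(0, 1) [-x clear] — {back_panel, runner}
3. divider@(1, 1) [+x clear] — {back_panel, divider, runner}
4. dowel@(1, 0) [-y clear] — {back_panel, divider, dowel, runner}
5. stretcher@(1, 2) [-x clear] — {back_panel, divider, dowel, runner, stretcher}
6. side_panel@(2, 1) [-y clear] — {back_panel, divider, dowel, runner, side_panel, stretcher}

back_panel; runner; divider; dowel; stretcher; side_panel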